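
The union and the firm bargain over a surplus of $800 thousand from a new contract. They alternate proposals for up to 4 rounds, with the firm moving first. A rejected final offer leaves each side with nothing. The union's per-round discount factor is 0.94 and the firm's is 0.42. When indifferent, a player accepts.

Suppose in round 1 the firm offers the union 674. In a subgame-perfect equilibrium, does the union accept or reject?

Round 4 (the union proposes): rejection yields 0 for the firm; the union offers 0 and keeps 800.
Round 3 (the firm proposes): the union can get 800 next round, worth 0.94 × 800 = 752 now; the firm offers that and keeps 48.
Round 2 (the union proposes): the firm can get 48 next round, worth 0.42 × 48 = 20.16 now; the union offers that and keeps 779.84.
So by rejecting in round 1, the union gets 779.84 next round, worth 0.94 × 779.84 = 733.0496 now.
Offer 674 < 733.0496, so the union rejects.

Reject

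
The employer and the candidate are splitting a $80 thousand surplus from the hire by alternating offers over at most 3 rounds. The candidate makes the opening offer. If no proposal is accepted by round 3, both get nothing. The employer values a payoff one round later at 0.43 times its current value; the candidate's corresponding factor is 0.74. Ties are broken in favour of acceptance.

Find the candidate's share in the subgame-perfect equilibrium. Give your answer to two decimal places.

71.06

Work backward from the last round.
Round 3 (the candidate proposes): rejection yields 0 for the employer; the candidate offers 0 and keeps 80.
Round 2 (the employer proposes): the candidate can get 80 next round, worth 0.74 × 80 = 59.2 now; the employer offers that and keeps 20.8.
Round 1 (the candidate proposes): the employer can get 20.8 next round, worth 0.43 × 20.8 = 8.944 now; the candidate offers that and keeps 71.056.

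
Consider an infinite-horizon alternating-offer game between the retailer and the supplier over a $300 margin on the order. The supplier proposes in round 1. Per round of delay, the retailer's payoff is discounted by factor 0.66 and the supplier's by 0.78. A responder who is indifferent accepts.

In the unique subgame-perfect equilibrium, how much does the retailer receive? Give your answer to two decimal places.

Let x be the supplier's share when the supplier proposes and y be the retailer's share when the retailer proposes.
The retailer accepts iff offered ≥ 0.66·y, so x = 300 − 0.66y. Symmetrically y = 300 − 0.78x.
Substituting: x = 300 − 0.66(300 − 0.78x), giving x(1 − 0.78·0.66) = 300(1 − 0.66).
So x = 300 × 0.34 / 0.4852 ≈ 210.2226, and the retailer receives 300 − x ≈ 89.7774.

89.78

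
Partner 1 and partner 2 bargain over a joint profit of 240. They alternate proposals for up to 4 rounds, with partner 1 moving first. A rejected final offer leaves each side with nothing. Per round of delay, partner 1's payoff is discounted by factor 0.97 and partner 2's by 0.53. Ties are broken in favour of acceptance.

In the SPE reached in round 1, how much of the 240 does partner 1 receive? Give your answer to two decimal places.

170.79

Solve by backward induction from round 4.
Round 4 (partner 2 proposes): partner 1 will accept anything ≥ 0, so partner 2 offers 0 and keeps 240.
Round 3 (partner 1 proposes): partner 2 can get 240 next round, worth 0.53 × 240 = 127.2 now; partner 1 offers that and keeps 112.8.
Round 2 (partner 2 proposes): partner 1 can get 112.8 next round, worth 0.97 × 112.8 = 109.416 now. Partner 2 offers 109.416 and keeps 240 − 109.416 = 130.584.
Round 1 (partner 1 proposes): partner 2 can get 130.584 next round, worth 0.53 × 130.584 = 69.20952 now, so partner 1 offers 69.20952, keeping 170.79048.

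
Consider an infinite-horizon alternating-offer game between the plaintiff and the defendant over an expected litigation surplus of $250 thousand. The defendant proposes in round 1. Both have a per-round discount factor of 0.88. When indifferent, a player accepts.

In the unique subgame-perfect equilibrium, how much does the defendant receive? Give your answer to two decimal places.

When the defendant proposes, the plaintiff accepts any offer worth at least 0.88 times what the plaintiff would get by proposing next round; and vice versa.
This gives x = 250 − 0.88y and y = 250 − 0.88x, where x and y are each side's share when it proposes.
Hence (1 − 0.88·0.88)x = 250(1 − 0.88), i.e. 0.2256·x = 30.
x ≈ 132.9787; the plaintiff's share is 250 − x ≈ 117.0213.

132.98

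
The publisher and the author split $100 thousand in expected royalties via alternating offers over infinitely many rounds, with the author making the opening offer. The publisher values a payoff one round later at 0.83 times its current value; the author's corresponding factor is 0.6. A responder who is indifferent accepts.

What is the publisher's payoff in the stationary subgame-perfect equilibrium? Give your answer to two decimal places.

In a stationary SPE each proposer offers the other exactly their discounted continuation value.
If the author keeps x when proposing and the publisher keeps y when proposing, then x = 100 − 0.83y and y = 100 − 0.6x.
Solving: x = 100(1 − 0.83) / (1 − 0.6·0.83) = 17 / 0.502 ≈ 33.8645.
The publisher gets 100 − 33.8645 ≈ 66.1355.

66.14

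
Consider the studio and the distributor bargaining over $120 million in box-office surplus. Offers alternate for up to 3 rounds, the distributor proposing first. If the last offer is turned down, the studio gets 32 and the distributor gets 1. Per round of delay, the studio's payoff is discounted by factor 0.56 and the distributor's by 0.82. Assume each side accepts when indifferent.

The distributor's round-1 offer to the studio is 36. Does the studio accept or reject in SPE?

Accept

Round 3 (the distributor proposes): the studio gets 32 if talks fail, so the distributor offers 32 and keeps 88.
Round 2 (the studio proposes): the distributor can get 88 next round, worth 0.82 × 88 = 72.16 now. The studio offers 72.16 and keeps 120 − 72.16 = 47.84.
So by rejecting in round 1, the studio gets 47.84 next round, worth 0.56 × 47.84 = 26.7904 now.
Offer 36 ≥ 26.7904, so the studio accepts.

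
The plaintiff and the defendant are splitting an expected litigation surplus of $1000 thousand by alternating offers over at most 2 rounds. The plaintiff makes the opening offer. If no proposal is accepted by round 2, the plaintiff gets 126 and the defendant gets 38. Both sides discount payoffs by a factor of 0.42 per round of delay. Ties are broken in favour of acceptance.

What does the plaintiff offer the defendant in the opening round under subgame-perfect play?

367.08

Work backward from the last round.
Round 2 (the defendant proposes): the plaintiff gets 126 if talks fail, so the defendant offers 126 and keeps 874.
Round 1 (the plaintiff proposes): the defendant can get 874 next round, worth 0.42 × 874 = 367.08 now; the plaintiff offers that and keeps 632.92.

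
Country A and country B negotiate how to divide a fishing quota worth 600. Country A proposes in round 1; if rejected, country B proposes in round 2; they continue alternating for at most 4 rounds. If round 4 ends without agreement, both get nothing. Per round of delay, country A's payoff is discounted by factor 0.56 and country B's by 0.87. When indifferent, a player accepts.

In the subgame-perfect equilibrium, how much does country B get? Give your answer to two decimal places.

484.00

Round 4 (country B proposes): country A will accept anything ≥ 0, so country B offers 0 and keeps 600.
Round 3 (country A proposes): country B can get 600 next round, worth 0.87 × 600 = 522 now; country A offers that and keeps 78.
Round 2 (country B proposes): country A can get 78 next round, worth 0.56 × 78 = 43.68 now. Country B offers 43.68 and keeps 600 − 43.68 = 556.32.
Round 1 (country A proposes): country B can get 556.32 next round, worth 0.87 × 556.32 = 483.9984 now. Country A offers 483.9984 and keeps 600 − 483.9984 = 116.0016.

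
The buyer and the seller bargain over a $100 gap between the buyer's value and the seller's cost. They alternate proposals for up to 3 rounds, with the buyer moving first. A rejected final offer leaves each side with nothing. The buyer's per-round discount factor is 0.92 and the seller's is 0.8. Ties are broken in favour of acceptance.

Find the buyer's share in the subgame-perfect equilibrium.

93.6

Round 3 (the buyer proposes): rejection yields 0 for the seller; the buyer offers 0 and keeps 100.
Round 2 (the seller proposes): the buyer can get 100 next round, worth 0.92 × 100 = 92 now. The seller offers 92 and keeps 100 − 92 = 8.
Round 1 (the buyer proposes): the seller can get 8 next round, worth 0.8 × 8 = 6.4 now; the buyer offers that and keeps 93.6.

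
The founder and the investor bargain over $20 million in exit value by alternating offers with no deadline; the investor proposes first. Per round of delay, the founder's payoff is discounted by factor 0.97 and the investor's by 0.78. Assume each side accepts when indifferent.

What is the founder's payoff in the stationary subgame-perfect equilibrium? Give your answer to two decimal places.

In a stationary SPE each proposer offers the other exactly their discounted continuation value.
If the investor keeps x when proposing and the founder keeps y when proposing, then x = 20 − 0.97y and y = 20 − 0.78x.
Solving: x = 20(1 − 0.97) / (1 − 0.78·0.97) = 0.6 / 0.2434 ≈ 2.4651.
The founder gets 20 − 2.4651 ≈ 17.5349.

17.53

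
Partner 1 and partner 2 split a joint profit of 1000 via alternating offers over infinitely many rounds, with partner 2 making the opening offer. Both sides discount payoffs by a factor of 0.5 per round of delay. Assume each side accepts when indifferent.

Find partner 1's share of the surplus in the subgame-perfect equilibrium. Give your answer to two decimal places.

333.33

In a stationary SPE each proposer offers the other exactly their discounted continuation value.
If partner 2 keeps x when proposing and partner 1 keeps y when proposing, then x = 1000 − 0.5y and y = 1000 − 0.5x.
Solving: x = 1000(1 − 0.5) / (1 − 0.5·0.5) = 500 / 0.75 ≈ 666.6667.
Partner 1 gets 1000 − 666.6667 ≈ 333.3333.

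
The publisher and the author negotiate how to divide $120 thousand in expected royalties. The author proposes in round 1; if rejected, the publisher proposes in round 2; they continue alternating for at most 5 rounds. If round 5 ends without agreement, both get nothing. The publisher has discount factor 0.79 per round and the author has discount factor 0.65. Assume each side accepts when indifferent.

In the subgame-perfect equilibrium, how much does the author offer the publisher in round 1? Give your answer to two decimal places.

50.22

Round 5 (the author proposes): rejection yields 0 for the publisher; the author offers 0 and keeps 120.
Round 4 (the publisher proposes): the author can get 120 next round, worth 0.65 × 120 = 78 now. The publisher offers 78 and keeps 120 − 78 = 42.
Round 3 (the author proposes): the publisher can get 42 next round, worth 0.79 × 42 = 33.18 now; the author offers that and keeps 86.82.
Round 2 (the publisher proposes): the author can get 86.82 next round, worth 0.65 × 86.82 = 56.433 now; the publisher offers that and keeps 63.567.
Round 1 (the author proposes): the publisher can get 63.567 next round, worth 0.79 × 63.567 = 50.21793 now, so the author offers 50.21793, keeping 69.78207.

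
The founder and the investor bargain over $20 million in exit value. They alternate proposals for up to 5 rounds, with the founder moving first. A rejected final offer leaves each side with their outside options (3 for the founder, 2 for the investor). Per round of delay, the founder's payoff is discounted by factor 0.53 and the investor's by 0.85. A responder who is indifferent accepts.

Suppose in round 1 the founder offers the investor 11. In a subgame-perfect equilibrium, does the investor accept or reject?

Reject

Work out the investor's continuation value if the offer is rejected.
Round 5 (the founder proposes): the investor gets 2 if talks fail, so the founder offers 2 and keeps 18.
Round 4 (the investor proposes): the founder can get 18 next round, worth 0.53 × 18 = 9.54 now, so the investor offers 9.54, keeping 10.46.
Round 3 (the founder proposes): the investor can get 10.46 next round, worth 0.85 × 10.46 = 8.891 now. The founder offers 8.891 and keeps 20 − 8.891 = 11.109.
Round 2 (the investor proposes): the founder can get 11.109 next round, worth 0.53 × 11.109 = 5.88777 now. The investor offers 5.88777 and keeps 20 − 5.88777 = 14.11223.
So by rejecting in round 1, the investor gets 14.11223 next round, worth 0.85 × 14.11223 = 11.9953955 now.
Offer 11 < 11.9953955, so the investor rejects.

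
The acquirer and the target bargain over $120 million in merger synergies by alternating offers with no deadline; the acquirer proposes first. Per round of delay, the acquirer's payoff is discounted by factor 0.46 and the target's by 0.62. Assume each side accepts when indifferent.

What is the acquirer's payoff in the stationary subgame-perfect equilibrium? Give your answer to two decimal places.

63.79

When the acquirer proposes, the target accepts any offer worth at least 0.62 times what the target would get by proposing next round; and vice versa.
This gives x = 120 − 0.62y and y = 120 − 0.46x, where x and y are each side's share when it proposes.
Hence (1 − 0.62·0.46)x = 120(1 − 0.62), i.e. 0.7148·x = 45.6.
x ≈ 63.7941; the target's share is 120 − x ≈ 56.2059.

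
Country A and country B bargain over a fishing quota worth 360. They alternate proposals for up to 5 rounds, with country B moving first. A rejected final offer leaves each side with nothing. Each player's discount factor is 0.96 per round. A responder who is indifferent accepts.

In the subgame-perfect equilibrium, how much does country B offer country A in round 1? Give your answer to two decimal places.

26.56

Round 5 (country B proposes): rejection yields 0 for country A; country B offers 0 and keeps 360.
Round 4 (country A proposes): country B can get 360 next round, worth 0.96 × 360 = 345.6 now, so country A offers 345.6, keeping 14.4.
Round 3 (country B proposes): country A can get 14.4 next round, worth 0.96 × 14.4 = 13.824 now; country B offers that and keeps 346.176.
Round 2 (country A proposes): country B can get 346.176 next round, worth 0.96 × 346.176 = 332.32896 now, so country A offers 332.32896, keeping 27.67104.
Round 1 (country B proposes): country A can get 27.67104 next round, worth 0.96 × 27.67104 = 26.5641984 now. Country B offers 26.5641984 and keeps 360 − 26.5641984 = 333.4358016.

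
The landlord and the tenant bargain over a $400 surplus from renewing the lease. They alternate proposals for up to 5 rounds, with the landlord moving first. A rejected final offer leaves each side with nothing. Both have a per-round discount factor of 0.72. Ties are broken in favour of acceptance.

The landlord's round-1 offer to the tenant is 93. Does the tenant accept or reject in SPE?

Reject

Work out the tenant's continuation value if the offer is rejected.
Round 5 (the landlord proposes): rejection yields 0 for the tenant; the landlord offers 0 and keeps 400.
Round 4 (the tenant proposes): the landlord can get 400 next round, worth 0.72 × 400 = 288 now; the tenant offers that and keeps 112.
Round 3 (the landlord proposes): the tenant can get 112 next round, worth 0.72 × 112 = 80.64 now, so the landlord offers 80.64, keeping 319.36.
Round 2 (the tenant proposes): the landlord can get 319.36 next round, worth 0.72 × 319.36 = 229.9392 now. The tenant offers 229.9392 and keeps 400 − 229.9392 = 170.0608.
So by rejecting in round 1, the tenant gets 170.0608 next round, worth 0.72 × 170.0608 = 122.443776 now.
Offer 93 < 122.443776, so the tenant rejects.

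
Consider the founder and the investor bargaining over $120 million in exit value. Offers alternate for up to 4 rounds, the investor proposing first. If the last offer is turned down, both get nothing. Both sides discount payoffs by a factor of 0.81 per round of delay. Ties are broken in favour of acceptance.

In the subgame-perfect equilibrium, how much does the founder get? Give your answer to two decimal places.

Round 4 (the founder proposes): the investor will accept anything ≥ 0, so the founder offers 0 and keeps 120.
Round 3 (the investor proposes): the founder can get 120 next round, worth 0.81 × 120 = 97.2 now. The investor offers 97.2 and keeps 120 − 97.2 = 22.8.
Round 2 (the founder proposes): the investor can get 22.8 next round, worth 0.81 × 22.8 = 18.468 now. The founder offers 18.468 and keeps 120 − 18.468 = 101.532.
Round 1 (the investor proposes): the founder can get 101.532 next round, worth 0.81 × 101.532 = 82.24092 now; the investor offers that and keeps 37.75908.

82.24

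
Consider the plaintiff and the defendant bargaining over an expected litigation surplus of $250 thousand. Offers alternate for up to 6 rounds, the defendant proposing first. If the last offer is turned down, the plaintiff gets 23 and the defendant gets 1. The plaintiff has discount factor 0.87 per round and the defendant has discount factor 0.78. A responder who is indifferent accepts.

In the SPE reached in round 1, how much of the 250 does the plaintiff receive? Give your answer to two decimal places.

Work backward from the last round.
Round 6 (the plaintiff proposes): the defendant gets 1 if talks fail, so the plaintiff offers 1 and keeps 249.
Round 5 (the defendant proposes): the plaintiff can get 249 next round, worth 0.87 × 249 = 216.63 now, so the defendant offers 216.63, keeping 33.37.
Round 4 (the plaintiff proposes): the defendant can get 33.37 next round, worth 0.78 × 33.37 = 26.0286 now. The plaintiff offers 26.0286 and keeps 250 − 26.0286 = 223.9714.
Round 3 (the defendant proposes): the plaintiff can get 223.9714 next round, worth 0.87 × 223.9714 = 194.855118 now. The defendant offers 194.855118 and keeps 250 − 194.855118 = 55.144882.
Round 2 (the plaintiff proposes): the defendant can get 55.144882 next round, worth 0.78 × 55.144882 = 43.01300796 now, so the plaintiff offers 43.01300796, keeping 206.98699204.
Round 1 (the defendant proposes): the plaintiff can get 206.98699204 next round, worth 0.87 × 206.98699204 = 180.0786830748 now. The defendant offers 180.0786830748 and keeps 250 − 180.0786830748 = 69.9213169252.

180.08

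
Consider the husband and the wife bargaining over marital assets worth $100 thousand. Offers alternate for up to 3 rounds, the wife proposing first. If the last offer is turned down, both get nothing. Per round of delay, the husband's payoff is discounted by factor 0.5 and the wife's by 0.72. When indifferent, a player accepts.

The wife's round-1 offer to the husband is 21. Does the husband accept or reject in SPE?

Accept

Round 3 (the wife proposes): the husband will accept anything ≥ 0, so the wife offers 0 and keeps 100.
Round 2 (the husband proposes): the wife can get 100 next round, worth 0.72 × 100 = 72 now; the husband offers that and keeps 28.
So by rejecting in round 1, the husband gets 28 next round, worth 0.5 × 28 = 14 now.
Offer 21 ≥ 14, so the husband accepts.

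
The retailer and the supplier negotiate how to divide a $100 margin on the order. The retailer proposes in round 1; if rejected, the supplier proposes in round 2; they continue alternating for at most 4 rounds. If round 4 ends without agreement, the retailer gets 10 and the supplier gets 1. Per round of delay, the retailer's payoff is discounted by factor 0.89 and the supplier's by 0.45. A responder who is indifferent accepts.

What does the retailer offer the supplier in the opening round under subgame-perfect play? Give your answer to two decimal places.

21.17

Round 4 (the supplier proposes): the retailer gets 10 if talks fail, so the supplier offers 10 and keeps 90.
Round 3 (the retailer proposes): the supplier can get 90 next round, worth 0.45 × 90 = 40.5 now; the retailer offers that and keeps 59.5.
Round 2 (the supplier proposes): the retailer can get 59.5 next round, worth 0.89 × 59.5 = 52.955 now. The supplier offers 52.955 and keeps 100 − 52.955 = 47.045.
Round 1 (the retailer proposes): the supplier can get 47.045 next round, worth 0.45 × 47.045 = 21.17025 now, so the retailer offers 21.17025, keeping 78.82975.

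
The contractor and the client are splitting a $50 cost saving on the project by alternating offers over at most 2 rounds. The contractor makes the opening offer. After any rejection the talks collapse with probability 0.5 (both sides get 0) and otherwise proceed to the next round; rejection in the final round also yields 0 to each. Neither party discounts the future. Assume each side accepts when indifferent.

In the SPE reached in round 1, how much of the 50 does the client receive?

25

Round 2 (the client proposes): the contractor will accept anything ≥ 0, so the client offers 0 and keeps 50.
Round 1 (the contractor proposes): rejecting gives the client an expected 0.5 × 50 = 25. The contractor offers 25 and keeps 50 − 25 = 25.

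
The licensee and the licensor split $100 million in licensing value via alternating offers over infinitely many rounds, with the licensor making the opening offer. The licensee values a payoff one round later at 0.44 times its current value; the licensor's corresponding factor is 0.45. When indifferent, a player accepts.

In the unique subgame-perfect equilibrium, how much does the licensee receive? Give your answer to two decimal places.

30.17

Let x be the licensor's share when the licensor proposes and y be the licensee's share when the licensee proposes.
The licensee accepts iff offered ≥ 0.44·y, so x = 100 − 0.44y. Symmetrically y = 100 − 0.45x.
Substituting: x = 100 − 0.44(100 − 0.45x), giving x(1 − 0.45·0.44) = 100(1 − 0.44).
So x = 100 × 0.56 / 0.802 ≈ 69.8254, and the licensee receives 100 − x ≈ 30.1746.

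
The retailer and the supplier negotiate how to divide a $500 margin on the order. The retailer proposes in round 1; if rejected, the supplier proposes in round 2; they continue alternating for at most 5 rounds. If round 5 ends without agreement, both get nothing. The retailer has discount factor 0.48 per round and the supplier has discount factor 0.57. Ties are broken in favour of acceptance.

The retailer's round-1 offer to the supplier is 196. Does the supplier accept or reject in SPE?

Round 5 (the retailer proposes): rejection yields 0 for the supplier; the retailer offers 0 and keeps 500.
Round 4 (the supplier proposes): the retailer can get 500 next round, worth 0.48 × 500 = 240 now, so the supplier offers 240, keeping 260.
Round 3 (the retailer proposes): the supplier can get 260 next round, worth 0.57 × 260 = 148.2 now, so the retailer offers 148.2, keeping 351.8.
Round 2 (the supplier proposes): the retailer can get 351.8 next round, worth 0.48 × 351.8 = 168.864 now; the supplier offers that and keeps 331.136.
So by rejecting in round 1, the supplier gets 331.136 next round, worth 0.57 × 331.136 = 188.74752 now.
Offer 196 ≥ 188.74752, so the supplier accepts.

Accept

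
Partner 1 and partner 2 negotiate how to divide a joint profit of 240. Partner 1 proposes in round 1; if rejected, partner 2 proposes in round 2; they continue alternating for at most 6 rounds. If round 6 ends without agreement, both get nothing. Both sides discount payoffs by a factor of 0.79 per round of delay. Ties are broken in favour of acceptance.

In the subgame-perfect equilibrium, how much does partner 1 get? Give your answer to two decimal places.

Round 6 (partner 2 proposes): partner 1 will accept anything ≥ 0, so partner 2 offers 0 and keeps 240.
Round 5 (partner 1 proposes): partner 2 can get 240 next round, worth 0.79 × 240 = 189.6 now. Partner 1 offers 189.6 and keeps 240 − 189.6 = 50.4.
Round 4 (partner 2 proposes): partner 1 can get 50.4 next round, worth 0.79 × 50.4 = 39.816 now; partner 2 offers that and keeps 200.184.
Round 3 (partner 1 proposes): partner 2 can get 200.184 next round, worth 0.79 × 200.184 = 158.14536 now; partner 1 offers that and keeps 81.85464.
Round 2 (partner 2 proposes): partner 1 can get 81.85464 next round, worth 0.79 × 81.85464 = 64.6651656 now; partner 2 offers that and keeps 175.3348344.
Round 1 (partner 1 proposes): partner 2 can get 175.3348344 next round, worth 0.79 × 175.3348344 = 138.514519176 now, so partner 1 offers 138.514519176, keeping 101.485480824.

101.49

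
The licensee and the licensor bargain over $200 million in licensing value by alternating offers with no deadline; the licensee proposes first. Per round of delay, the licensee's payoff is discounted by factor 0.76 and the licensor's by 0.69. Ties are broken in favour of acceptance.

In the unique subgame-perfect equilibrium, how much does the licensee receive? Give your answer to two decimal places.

130.36

When the licensee proposes, the licensor accepts any offer worth at least 0.69 times what the licensor would get by proposing next round; and vice versa.
This gives x = 200 − 0.69y and y = 200 − 0.76x, where x and y are each side's share when it proposes.
Hence (1 − 0.69·0.76)x = 200(1 − 0.69), i.e. 0.4756·x = 62.
x ≈ 130.3616; the licensor's share is 200 − x ≈ 69.6384.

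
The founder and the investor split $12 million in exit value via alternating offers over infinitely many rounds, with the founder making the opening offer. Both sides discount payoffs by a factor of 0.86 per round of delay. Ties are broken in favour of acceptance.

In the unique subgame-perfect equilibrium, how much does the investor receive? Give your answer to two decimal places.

5.55

When the founder proposes, the investor accepts any offer worth at least 0.86 times what the investor would get by proposing next round; and vice versa.
This gives x = 12 − 0.86y and y = 12 − 0.86x, where x and y are each side's share when it proposes.
Hence (1 − 0.86·0.86)x = 12(1 − 0.86), i.e. 0.2604·x = 1.68.
x ≈ 6.4516; the investor's share is 12 − x ≈ 5.5484.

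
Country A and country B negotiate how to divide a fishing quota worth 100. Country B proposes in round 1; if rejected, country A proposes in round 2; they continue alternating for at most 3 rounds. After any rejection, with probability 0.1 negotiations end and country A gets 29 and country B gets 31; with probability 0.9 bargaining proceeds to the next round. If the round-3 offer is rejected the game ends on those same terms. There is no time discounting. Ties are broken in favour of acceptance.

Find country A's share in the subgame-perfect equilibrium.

32.6

By backward induction:
Round 3 (country B proposes): country A gets 29 if talks fail, so country B offers 29 and keeps 71.
Round 2 (country A proposes): rejecting gives country B an expected 0.9 × 71 + 0.1 × 31 = 67; country A offers that and keeps 33.
Round 1 (country B proposes): rejecting gives country A an expected 0.9 × 33 + 0.1 × 29 = 32.6, so country B offers 32.6, keeping 67.4.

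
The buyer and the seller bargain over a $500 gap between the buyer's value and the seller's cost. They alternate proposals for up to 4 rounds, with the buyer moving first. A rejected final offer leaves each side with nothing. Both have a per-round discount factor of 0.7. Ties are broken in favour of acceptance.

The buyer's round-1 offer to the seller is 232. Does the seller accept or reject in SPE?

Reject

Work out the seller's continuation value if the offer is rejected.
Round 4 (the seller proposes): the buyer will accept anything ≥ 0, so the seller offers 0 and keeps 500.
Round 3 (the buyer proposes): the seller can get 500 next round, worth 0.7 × 500 = 350 now, so the buyer offers 350, keeping 150.
Round 2 (the seller proposes): the buyer can get 150 next round, worth 0.7 × 150 = 105 now. The seller offers 105 and keeps 500 − 105 = 395.
So by rejecting in round 1, the seller gets 395 next round, worth 0.7 × 395 = 276.5 now.
Offer 232 < 276.5, so the seller rejects.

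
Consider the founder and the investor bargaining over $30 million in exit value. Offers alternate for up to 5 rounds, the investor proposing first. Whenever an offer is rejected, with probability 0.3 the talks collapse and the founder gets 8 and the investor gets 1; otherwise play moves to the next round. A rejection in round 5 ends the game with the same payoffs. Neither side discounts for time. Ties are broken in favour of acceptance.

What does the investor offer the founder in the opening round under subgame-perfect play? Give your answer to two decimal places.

14.57

Round 5 (the investor proposes): the founder gets 8 if talks fail, so the investor offers 8 and keeps 22.
Round 4 (the founder proposes): rejecting gives the investor an expected 0.7 × 22 + 0.3 × 1 = 15.7; the founder offers that and keeps 14.3.
Round 3 (the investor proposes): rejecting gives the founder an expected 0.7 × 14.3 + 0.3 × 8 = 12.41. The investor offers 12.41 and keeps 30 − 12.41 = 17.59.
Round 2 (the founder proposes): rejecting gives the investor an expected 0.7 × 17.59 + 0.3 × 1 = 12.613. The founder offers 12.613 and keeps 30 − 12.613 = 17.387.
Round 1 (the investor proposes): rejecting gives the founder an expected 0.7 × 17.387 + 0.3 × 8 = 14.5709, so the investor offers 14.5709, keeping 15.4291.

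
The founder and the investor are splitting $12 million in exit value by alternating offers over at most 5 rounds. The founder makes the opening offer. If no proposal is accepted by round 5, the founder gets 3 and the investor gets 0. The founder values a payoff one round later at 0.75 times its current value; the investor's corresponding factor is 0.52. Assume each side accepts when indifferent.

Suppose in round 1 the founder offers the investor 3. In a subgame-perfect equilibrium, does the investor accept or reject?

Round 5 (the founder proposes): rejection yields 0 for the investor; the founder offers 0 and keeps 12.
Round 4 (the investor proposes): the founder can get 12 next round, worth 0.75 × 12 = 9 now; the investor offers that and keeps 3.
Round 3 (the founder proposes): the investor can get 3 next round, worth 0.52 × 3 = 1.56 now, so the founder offers 1.56, keeping 10.44.
Round 2 (the investor proposes): the founder can get 10.44 next round, worth 0.75 × 10.44 = 7.83 now, so the investor offers 7.83, keeping 4.17.
So by rejecting in round 1, the investor gets 4.17 next round, worth 0.52 × 4.17 = 2.1684 now.
Offer 3 ≥ 2.1684, so the investor accepts.

Accept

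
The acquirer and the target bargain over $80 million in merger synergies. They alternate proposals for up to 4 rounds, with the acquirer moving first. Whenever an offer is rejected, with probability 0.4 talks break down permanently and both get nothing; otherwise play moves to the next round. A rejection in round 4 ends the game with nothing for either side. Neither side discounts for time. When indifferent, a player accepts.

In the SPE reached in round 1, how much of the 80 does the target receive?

By backward induction:
Round 4 (the target proposes): the acquirer will accept anything ≥ 0, so the target offers 0 and keeps 80.
Round 3 (the acquirer proposes): rejecting gives the target an expected 0.6 × 80 = 48, so the acquirer offers 48, keeping 32.
Round 2 (the target proposes): rejecting gives the acquirer an expected 0.6 × 32 = 19.2. The target offers 19.2 and keeps 80 − 19.2 = 60.8.
Round 1 (the acquirer proposes): rejecting gives the target an expected 0.6 × 60.8 = 36.48. The acquirer offers 36.48 and keeps 80 − 36.48 = 43.52.

36.48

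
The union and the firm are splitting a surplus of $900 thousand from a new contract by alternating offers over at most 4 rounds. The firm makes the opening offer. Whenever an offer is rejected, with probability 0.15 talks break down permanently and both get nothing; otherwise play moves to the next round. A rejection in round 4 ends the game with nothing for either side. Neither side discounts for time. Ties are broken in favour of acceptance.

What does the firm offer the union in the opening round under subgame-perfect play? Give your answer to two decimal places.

667.46

Round 4 (the union proposes): the firm will accept anything ≥ 0, so the union offers 0 and keeps 900.
Round 3 (the firm proposes): rejecting gives the union an expected 0.85 × 900 = 765; the firm offers that and keeps 135.
Round 2 (the union proposes): rejecting gives the firm an expected 0.85 × 135 = 114.75, so the union offers 114.75, keeping 785.25.
Round 1 (the firm proposes): rejecting gives the union an expected 0.85 × 785.25 = 667.4625; the firm offers that and keeps 232.5375.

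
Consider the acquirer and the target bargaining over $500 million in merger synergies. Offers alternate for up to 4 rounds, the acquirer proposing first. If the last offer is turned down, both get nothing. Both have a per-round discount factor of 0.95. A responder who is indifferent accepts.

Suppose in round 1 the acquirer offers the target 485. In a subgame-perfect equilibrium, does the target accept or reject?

Accept

Round 4 (the target proposes): the acquirer will accept anything ≥ 0, so the target offers 0 and keeps 500.
Round 3 (the acquirer proposes): the target can get 500 next round, worth 0.95 × 500 = 475 now. The acquirer offers 475 and keeps 500 − 475 = 25.
Round 2 (the target proposes): the acquirer can get 25 next round, worth 0.95 × 25 = 23.75 now. The target offers 23.75 and keeps 500 − 23.75 = 476.25.
So by rejecting in round 1, the target gets 476.25 next round, worth 0.95 × 476.25 = 452.4375 now.
Offer 485 ≥ 452.4375, so the target accepts.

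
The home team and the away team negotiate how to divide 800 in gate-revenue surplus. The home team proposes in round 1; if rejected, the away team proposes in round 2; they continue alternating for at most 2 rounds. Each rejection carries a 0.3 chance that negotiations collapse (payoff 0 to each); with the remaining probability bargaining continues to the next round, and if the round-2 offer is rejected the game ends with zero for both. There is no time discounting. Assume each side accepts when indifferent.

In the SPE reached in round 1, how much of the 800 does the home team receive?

Round 2 (the away team proposes): the home team will accept anything ≥ 0, so the away team offers 0 and keeps 800.
Round 1 (the home team proposes): rejecting gives the away team an expected 0.7 × 800 = 560. The home team offers 560 and keeps 800 − 560 = 240.

240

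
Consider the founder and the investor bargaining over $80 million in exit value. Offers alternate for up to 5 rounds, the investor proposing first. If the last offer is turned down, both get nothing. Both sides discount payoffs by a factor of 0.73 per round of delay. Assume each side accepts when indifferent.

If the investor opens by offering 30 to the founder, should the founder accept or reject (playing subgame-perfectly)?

Accept

Round 5 (the investor proposes): the founder will accept anything ≥ 0, so the investor offers 0 and keeps 80.
Round 4 (the founder proposes): the investor can get 80 next round, worth 0.73 × 80 = 58.4 now, so the founder offers 58.4, keeping 21.6.
Round 3 (the investor proposes): the founder can get 21.6 next round, worth 0.73 × 21.6 = 15.768 now; the investor offers that and keeps 64.232.
Round 2 (the founder proposes): the investor can get 64.232 next round, worth 0.73 × 64.232 = 46.88936 now; the founder offers that and keeps 33.11064.
So by rejecting in round 1, the founder gets 33.11064 next round, worth 0.73 × 33.11064 = 24.1707672 now.
Offer 30 ≥ 24.1707672, so the founder accepts.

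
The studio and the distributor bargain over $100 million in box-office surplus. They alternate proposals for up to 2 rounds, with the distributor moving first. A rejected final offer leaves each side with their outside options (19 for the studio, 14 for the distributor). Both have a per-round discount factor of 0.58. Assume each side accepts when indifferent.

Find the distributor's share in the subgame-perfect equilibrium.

Solve by backward induction from round 2.
Round 2 (the studio proposes): the distributor gets 14 if talks fail, so the studio offers 14 and keeps 86.
Round 1 (the distributor proposes): the studio can get 86 next round, worth 0.58 × 86 = 49.88 now; the distributor offers that and keeps 50.12.

50.12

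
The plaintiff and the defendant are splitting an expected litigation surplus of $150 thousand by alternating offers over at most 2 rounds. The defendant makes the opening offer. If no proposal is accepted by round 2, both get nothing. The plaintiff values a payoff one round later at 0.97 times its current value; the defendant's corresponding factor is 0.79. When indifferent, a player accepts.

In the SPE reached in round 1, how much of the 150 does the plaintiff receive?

145.5

Round 2 (the plaintiff proposes): the defendant will accept anything ≥ 0, so the plaintiff offers 0 and keeps 150.
Round 1 (the defendant proposes): the plaintiff can get 150 next round, worth 0.97 × 150 = 145.5 now, so the defendant offers 145.5, keeping 4.5.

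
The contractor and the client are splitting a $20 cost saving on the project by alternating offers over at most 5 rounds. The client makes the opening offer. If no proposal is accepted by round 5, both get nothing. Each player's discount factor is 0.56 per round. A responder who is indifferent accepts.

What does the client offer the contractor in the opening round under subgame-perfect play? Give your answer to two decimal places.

6.47

Solve by backward induction from round 5.
Round 5 (the client proposes): rejection yields 0 for the contractor; the client offers 0 and keeps 20.
Round 4 (the contractor proposes): the client can get 20 next round, worth 0.56 × 20 = 11.2 now. The contractor offers 11.2 and keeps 20 − 11.2 = 8.8.
Round 3 (the client proposes): the contractor can get 8.8 next round, worth 0.56 × 8.8 = 4.928 now. The client offers 4.928 and keeps 20 − 4.928 = 15.072.
Round 2 (the contractor proposes): the client can get 15.072 next round, worth 0.56 × 15.072 = 8.44032 now, so the contractor offers 8.44032, keeping 11.55968.
Round 1 (the client proposes): the contractor can get 11.55968 next round, worth 0.56 × 11.55968 = 6.4734208 now, so the client offers 6.4734208, keeping 13.5265792.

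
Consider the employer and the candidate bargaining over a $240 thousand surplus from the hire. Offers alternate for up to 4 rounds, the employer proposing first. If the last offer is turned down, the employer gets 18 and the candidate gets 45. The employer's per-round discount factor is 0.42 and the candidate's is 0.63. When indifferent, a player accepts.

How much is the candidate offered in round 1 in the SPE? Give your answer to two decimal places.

124.70

Work backward from the last round.
Round 4 (the candidate proposes): the employer gets 18 if talks fail, so the candidate offers 18 and keeps 222.
Round 3 (the employer proposes): the candidate can get 222 next round, worth 0.63 × 222 = 139.86 now, so the employer offers 139.86, keeping 100.14.
Round 2 (the candidate proposes): the employer can get 100.14 next round, worth 0.42 × 100.14 = 42.0588 now; the candidate offers that and keeps 197.9412.
Round 1 (the employer proposes): the candidate can get 197.9412 next round, worth 0.63 × 197.9412 = 124.702956 now; the employer offers that and keeps 115.297044.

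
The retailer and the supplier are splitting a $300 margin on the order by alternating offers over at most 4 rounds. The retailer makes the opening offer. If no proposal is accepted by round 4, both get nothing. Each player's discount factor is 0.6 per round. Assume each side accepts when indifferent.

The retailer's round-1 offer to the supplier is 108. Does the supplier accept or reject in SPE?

Reject

Round 4 (the supplier proposes): rejection yields 0 for the retailer; the supplier offers 0 and keeps 300.
Round 3 (the retailer proposes): the supplier can get 300 next round, worth 0.6 × 300 = 180 now. The retailer offers 180 and keeps 300 − 180 = 120.
Round 2 (the supplier proposes): the retailer can get 120 next round, worth 0.6 × 120 = 72 now; the supplier offers that and keeps 228.
So by rejecting in round 1, the supplier gets 228 next round, worth 0.6 × 228 = 136.8 now.
Offer 108 < 136.8, so the supplier rejects.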